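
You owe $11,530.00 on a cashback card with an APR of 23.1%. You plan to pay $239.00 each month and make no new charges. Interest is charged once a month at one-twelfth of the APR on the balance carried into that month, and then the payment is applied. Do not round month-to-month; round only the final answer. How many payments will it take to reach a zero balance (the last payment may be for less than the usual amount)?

Monthly rate r = 23.1%/12 = 1.925% = 0.01925.
Recurrence: B ← B·(1+r) − $239.00.
Month 1: interest $221.95; balance after payment $11,512.95.
Month 2: interest $221.62; balance after payment $11,495.58.
Closed form: n = −ln(1 − rB₀/P)/ln(1+r) = −ln(0.071328)/ln(1.01925) ≈ 138.483, so the balance reaches zero during payment 139.

139 payments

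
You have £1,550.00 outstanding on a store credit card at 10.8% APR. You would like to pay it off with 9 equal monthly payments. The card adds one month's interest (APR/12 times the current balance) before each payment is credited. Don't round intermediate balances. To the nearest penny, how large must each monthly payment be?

Monthly rate r = 10.8%/12 = 0.9% = 0.009.
Level-payment amortization: P = B₀·r / (1 − (1+r)^(−n)) = 1550.00·0.009 / (1 − 1.009^(−9)).
Denominator 1 − (1+r)^(−9) = 0.0774721117.
P = 13.95 / 0.0774721117 ≈ 180.06.

£180.06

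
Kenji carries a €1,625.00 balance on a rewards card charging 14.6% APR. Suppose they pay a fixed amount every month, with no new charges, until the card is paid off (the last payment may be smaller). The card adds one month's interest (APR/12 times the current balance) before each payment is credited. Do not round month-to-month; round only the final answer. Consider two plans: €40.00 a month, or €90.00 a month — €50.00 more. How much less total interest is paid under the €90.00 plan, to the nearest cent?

Monthly rate r = 14.6%/12 = 1.21667% = 0.0121667.
At €40.00/mo: n = ⌈−ln(1 − rB₀/P)/ln(1+r)⌉ = 57 payments (last €15.05); total interest = total paid − €1,625.00 = €630.05.
At €90.00/mo: 21 payments (last €46.14); total interest €221.14.
Interest saved = €630.05 − €221.14 = €408.91.

€408.91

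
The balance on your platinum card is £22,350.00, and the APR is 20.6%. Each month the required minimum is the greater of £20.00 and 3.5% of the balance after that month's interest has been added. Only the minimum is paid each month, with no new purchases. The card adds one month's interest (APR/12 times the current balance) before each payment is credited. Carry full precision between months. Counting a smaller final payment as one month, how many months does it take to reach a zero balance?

237 months

Monthly rate r = 20.6%/12 = 1.71667% = 0.0171667.
While 3.5% of the post-interest balance exceeds £20.00, each month B ← (B·(1+r))·(1 − 0.035), i.e. B shrinks by the factor (1+r)·0.965 = 0.98157.
This holds for months 1–198. Entering month 199 the balance is £561.47; 3.5% of the post-interest balance is now below £20.00, so the flat £20.00 minimum applies from here.
From month 199 a fixed £20.00 at rate r clears £561.47 in 39 more payments. Total: 198 + 39 = 237 months.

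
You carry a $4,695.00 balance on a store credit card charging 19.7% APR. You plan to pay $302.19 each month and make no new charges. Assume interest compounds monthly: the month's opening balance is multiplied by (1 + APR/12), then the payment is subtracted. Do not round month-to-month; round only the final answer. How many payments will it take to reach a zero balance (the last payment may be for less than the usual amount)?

Monthly rate r = 19.7%/12 = 1.64167% = 0.0164167.
Recurrence: B ← B·(1+r) − $302.19.
Month 1: interest $77.08; balance after payment $4,469.89.
Month 2: interest $73.38; balance after payment $4,241.08.
Closed form: n = −ln(1 − rB₀/P)/ln(1+r) = −ln(0.74494)/ln(1.01642) ≈ 18.083, so the balance reaches zero during payment 19.

19 months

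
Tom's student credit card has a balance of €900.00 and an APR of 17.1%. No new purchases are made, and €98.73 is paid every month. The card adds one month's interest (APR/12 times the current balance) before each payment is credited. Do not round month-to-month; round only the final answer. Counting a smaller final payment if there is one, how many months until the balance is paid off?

Monthly rate r = 17.1%/12 = 1.425% = 0.01425.
Recurrence: B ← B·(1+r) − €98.73.
Month 1: interest €12.83; balance after payment €814.10.
Month 2: interest €11.60; balance after payment €726.97.
Closed form: n = −ln(1 − rB₀/P)/ln(1+r) = −ln(0.8701)/ln(1.01425) ≈ 9.834, so the balance reaches zero during payment 10.

10 payments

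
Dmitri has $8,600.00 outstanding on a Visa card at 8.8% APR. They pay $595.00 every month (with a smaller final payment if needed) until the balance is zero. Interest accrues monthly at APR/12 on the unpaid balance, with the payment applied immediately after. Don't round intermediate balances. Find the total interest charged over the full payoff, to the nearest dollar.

Monthly rate r = 8.8%/12 = 0.733333% = 0.00733333.
Payoff takes n = ⌈−ln(1 − rB₀/P)/ln(1+r)⌉ = ⌈15.335⌉ = 16 payments; the last is $199.56.
Total paid = 15·$595.00 + $199.56 = $9,124.56.
Total interest = total paid − principal = $9,124.56 − $8,600.00 = $524.56.

$525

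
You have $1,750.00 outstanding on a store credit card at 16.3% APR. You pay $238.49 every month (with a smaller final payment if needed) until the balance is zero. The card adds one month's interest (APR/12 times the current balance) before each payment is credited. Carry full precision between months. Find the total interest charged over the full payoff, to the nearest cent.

$106.25

Monthly rate r = 16.3%/12 = 1.35833% = 0.0135833.
Payoff takes n = ⌈−ln(1 − rB₀/P)/ln(1+r)⌉ = ⌈7.782⌉ = 8 payments; the last is $186.82.
Total paid = 7·$238.49 + $186.82 = $1,856.25.
Total interest = total paid − principal = $1,856.25 − $1,750.00 = $106.25.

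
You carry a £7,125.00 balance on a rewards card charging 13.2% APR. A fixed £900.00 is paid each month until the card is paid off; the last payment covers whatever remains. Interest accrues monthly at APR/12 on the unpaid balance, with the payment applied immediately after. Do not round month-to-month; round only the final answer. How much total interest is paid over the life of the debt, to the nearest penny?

Monthly rate r = 13.2%/12 = 1.1% = 0.011.
Payoff takes n = ⌈−ln(1 − rB₀/P)/ln(1+r)⌉ = ⌈8.328⌉ = 9 payments; the last is £296.52.
Total paid = 8·£900.00 + £296.52 = £7,496.52.
Total interest = total paid − principal = £7,496.52 − £7,125.00 = £371.52.

£371.52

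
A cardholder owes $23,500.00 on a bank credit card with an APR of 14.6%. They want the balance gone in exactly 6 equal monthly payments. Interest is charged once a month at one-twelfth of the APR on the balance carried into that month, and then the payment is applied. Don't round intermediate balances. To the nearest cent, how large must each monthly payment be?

$4,085.13

Monthly rate r = 14.6%/12 = 1.21667% = 0.0121667.
Level-payment amortization: P = B₀·r / (1 − (1+r)^(−n)) = 23500.00·0.0121667 / (1 − 1.01217^(−6)).
Denominator 1 − (1+r)^(−6) = 0.0699895777.
P = 285.917 / 0.0699895777 ≈ 4085.13.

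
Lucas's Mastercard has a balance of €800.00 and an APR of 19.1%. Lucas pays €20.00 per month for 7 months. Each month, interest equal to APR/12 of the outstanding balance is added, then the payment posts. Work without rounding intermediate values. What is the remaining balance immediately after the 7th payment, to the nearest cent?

€746.64

Monthly rate r = 19.1%/12 = 1.59167% = 0.0159167.
Each month: B ← B·(1+r) − €20.00.
Month 1: interest €12.73; balance after payment €792.73.
Month 2: interest €12.62; balance after payment €785.35.
Month 3: interest €12.50; balance after payment €777.85.
Month 4: interest €12.38; balance after payment €770.23.
Month 5: interest €12.26; balance after payment €762.49.
Month 6: interest €12.14; balance after payment €754.63.
Month 7: interest €12.01; balance after payment €746.64.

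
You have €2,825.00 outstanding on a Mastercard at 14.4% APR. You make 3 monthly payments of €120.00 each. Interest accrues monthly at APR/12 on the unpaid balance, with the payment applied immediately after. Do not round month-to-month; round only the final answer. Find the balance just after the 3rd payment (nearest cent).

Monthly rate r = 14.4%/12 = 1.2% = 0.012.
Each month: B ← B·(1+r) − €120.00.
Month 1: interest €33.90; balance after payment €2,738.90.
Month 2: interest €32.87; balance after payment €2,651.77.
Month 3: interest €31.82; balance after payment €2,563.59.

€2,563.59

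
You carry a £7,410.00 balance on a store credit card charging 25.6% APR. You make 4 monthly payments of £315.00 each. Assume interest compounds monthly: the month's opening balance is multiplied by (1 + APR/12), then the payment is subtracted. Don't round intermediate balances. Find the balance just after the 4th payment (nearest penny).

£6,761.95

Monthly rate r = 25.6%/12 = 2.13333% = 0.0213333.
Each month: B ← B·(1+r) − £315.00.
Month 1: interest £158.08; balance after payment £7,253.08.
Month 2: interest £154.73; balance after payment £7,092.81.
Month 3: interest £151.31; balance after payment £6,929.13.
Month 4: interest £147.82; balance after payment £6,761.95.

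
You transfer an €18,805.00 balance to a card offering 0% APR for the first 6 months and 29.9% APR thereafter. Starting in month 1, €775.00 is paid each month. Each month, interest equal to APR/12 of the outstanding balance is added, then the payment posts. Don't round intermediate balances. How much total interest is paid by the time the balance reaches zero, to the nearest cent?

Promo months 1–6 at r₀ = 0%/12 = 0; months 7+ at r₁ = 29.9%/12 = 0.0249167.
After month 6 (no interest yet): B = €18,805.00 − 6·€775.00 = €14,155.00.
Then at r₁ with €775.00/mo: n₂ = −ln(1 − r₁·B/P)/ln(1+r₁) ≈ 24.67 → 25 more payments.
Total paid = 30·€775.00 + €520.58 = €23,770.58; interest = €23,770.58 − €18,805.00 = €4,965.58.

€4,965.58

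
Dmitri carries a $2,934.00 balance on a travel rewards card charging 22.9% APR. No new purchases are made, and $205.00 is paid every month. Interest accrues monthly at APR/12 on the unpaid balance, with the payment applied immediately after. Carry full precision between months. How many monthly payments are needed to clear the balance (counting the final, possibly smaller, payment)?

17 months

Monthly rate r = 22.9%/12 = 1.90833% = 0.0190833.
Recurrence: B ← B·(1+r) − $205.00.
Month 1: interest $55.99; balance after payment $2,784.99.
Month 2: interest $53.15; balance after payment $2,633.14.
Closed form: n = −ln(1 − rB₀/P)/ln(1+r) = −ln(0.72688)/ln(1.01908) ≈ 16.875, so the balance reaches zero during payment 17.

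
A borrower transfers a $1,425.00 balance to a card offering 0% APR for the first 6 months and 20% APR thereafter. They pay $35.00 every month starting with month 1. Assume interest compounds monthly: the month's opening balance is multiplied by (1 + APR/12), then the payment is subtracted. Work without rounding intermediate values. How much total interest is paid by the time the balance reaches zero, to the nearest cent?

$614.76

Promo months 1–6 at r₀ = 0%/12 = 0; months 7+ at r₁ = 20%/12 = 0.0166667.
After month 6 (no interest yet): B = $1,425.00 − 6·$35.00 = $1,215.00.
Then at r₁ with $35.00/mo: n₂ = −ln(1 − r₁·B/P)/ln(1+r₁) ≈ 52.28 → 53 more payments.
Total paid = 58·$35.00 + $9.76 = $2,039.76; interest = $2,039.76 − $1,425.00 = $614.76.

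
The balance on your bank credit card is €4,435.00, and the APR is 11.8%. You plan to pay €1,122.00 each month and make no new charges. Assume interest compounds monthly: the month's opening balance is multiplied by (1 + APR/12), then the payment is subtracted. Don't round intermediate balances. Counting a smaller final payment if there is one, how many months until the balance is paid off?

Monthly rate r = 11.8%/12 = 0.983333% = 0.00983333.
Recurrence: B ← B·(1+r) − €1,122.00.
Month 1: interest €43.61; balance after payment €3,356.61.
Month 2: interest €33.01; balance after payment €2,267.62.
Month 3: interest €22.30; balance after payment €1,167.92.
Month 4: interest €11.48; balance after payment €57.40.
Month 5: interest €0.56; balance after payment €0.00.

5 months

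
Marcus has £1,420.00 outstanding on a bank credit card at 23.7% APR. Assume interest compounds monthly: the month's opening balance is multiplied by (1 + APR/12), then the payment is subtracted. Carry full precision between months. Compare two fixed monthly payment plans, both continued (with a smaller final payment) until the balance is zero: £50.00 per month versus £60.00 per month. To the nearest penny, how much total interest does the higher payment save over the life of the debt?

Monthly rate r = 23.7%/12 = 1.975% = 0.01975.
At £50.00/mo: n = ⌈−ln(1 − rB₀/P)/ln(1+r)⌉ = 43 payments (last £4.16); total interest = total paid − £1,420.00 = £684.16.
At £60.00/mo: 33 payments (last £12.91); total interest £512.91.
Interest saved = £684.16 − £512.91 = £171.25.

£171.25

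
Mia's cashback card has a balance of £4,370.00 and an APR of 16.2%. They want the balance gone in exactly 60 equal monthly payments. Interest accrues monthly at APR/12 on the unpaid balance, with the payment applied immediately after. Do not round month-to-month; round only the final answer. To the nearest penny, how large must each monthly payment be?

£106.73

Monthly rate r = 16.2%/12 = 1.35% = 0.0135.
Level-payment amortization: P = B₀·r / (1 − (1+r)^(−n)) = 4370.00·0.0135 / (1 − 1.0135^(−60)).
Denominator 1 − (1+r)^(−60) = 0.5527248.
P = 58.995 / 0.5527248 ≈ 106.73.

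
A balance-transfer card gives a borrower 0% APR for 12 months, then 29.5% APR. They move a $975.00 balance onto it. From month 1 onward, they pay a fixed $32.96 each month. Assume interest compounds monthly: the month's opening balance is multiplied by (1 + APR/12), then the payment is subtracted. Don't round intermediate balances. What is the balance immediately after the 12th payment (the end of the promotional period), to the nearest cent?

Promo months 1–12 at r₀ = 0%/12 = 0; months 13+ at r₁ = 29.5%/12 = 0.0245833.
After month 12 (no interest yet): B = $975.00 − 12·$32.96 = $579.48.

$579.48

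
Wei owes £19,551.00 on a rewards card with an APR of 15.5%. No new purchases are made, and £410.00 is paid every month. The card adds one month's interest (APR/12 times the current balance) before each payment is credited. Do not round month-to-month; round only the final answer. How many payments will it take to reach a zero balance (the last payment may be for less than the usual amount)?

Monthly rate r = 15.5%/12 = 1.29167% = 0.0129167.
Recurrence: B ← B·(1+r) − £410.00.
Month 1: interest £252.53; balance after payment £19,393.53.
Month 2: interest £250.50; balance after payment £19,234.03.
Closed form: n = −ln(1 − rB₀/P)/ln(1+r) = −ln(0.38406)/ln(1.01292) ≈ 74.564, so the balance reaches zero during payment 75.

75 months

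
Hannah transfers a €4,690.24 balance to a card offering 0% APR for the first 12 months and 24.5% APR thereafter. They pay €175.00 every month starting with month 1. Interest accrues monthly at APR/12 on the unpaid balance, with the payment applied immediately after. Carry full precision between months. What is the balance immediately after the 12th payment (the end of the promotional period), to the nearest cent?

€2,590.24

Promo months 1–12 at r₀ = 0%/12 = 0; months 13+ at r₁ = 24.5%/12 = 0.0204167.
After month 12 (no interest yet): B = €4,690.24 − 12·€175.00 = €2,590.24.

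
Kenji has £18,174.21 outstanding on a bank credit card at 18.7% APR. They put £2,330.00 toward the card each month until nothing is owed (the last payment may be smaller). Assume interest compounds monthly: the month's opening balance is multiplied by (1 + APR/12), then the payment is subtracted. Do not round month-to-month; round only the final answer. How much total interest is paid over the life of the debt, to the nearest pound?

Monthly rate r = 18.7%/12 = 1.55833% = 0.0155833.
Payoff takes n = ⌈−ln(1 − rB₀/P)/ln(1+r)⌉ = ⌈8.381⌉ = 9 payments; the last is £892.15.
Total paid = 8·£2,330.00 + £892.15 = £19,532.15.
Total interest = total paid − principal = £19,532.15 − £18,174.21 = £1,357.94.

£1,358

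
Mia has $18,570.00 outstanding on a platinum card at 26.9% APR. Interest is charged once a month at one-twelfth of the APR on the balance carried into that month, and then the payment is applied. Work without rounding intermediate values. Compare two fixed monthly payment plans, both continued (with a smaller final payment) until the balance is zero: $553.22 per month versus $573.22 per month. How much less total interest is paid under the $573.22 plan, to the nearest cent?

$1,345.45

Monthly rate r = 26.9%/12 = 2.24167% = 0.0224167.
At $553.22/mo: n = ⌈−ln(1 − rB₀/P)/ln(1+r)⌉ = 63 payments (last $541.89); total interest = total paid − $18,570.00 = $16,271.53.
At $573.22/mo: 59 payments (last $249.32); total interest $14,926.08.
Interest saved = $16,271.53 − $14,926.08 = $1,345.45.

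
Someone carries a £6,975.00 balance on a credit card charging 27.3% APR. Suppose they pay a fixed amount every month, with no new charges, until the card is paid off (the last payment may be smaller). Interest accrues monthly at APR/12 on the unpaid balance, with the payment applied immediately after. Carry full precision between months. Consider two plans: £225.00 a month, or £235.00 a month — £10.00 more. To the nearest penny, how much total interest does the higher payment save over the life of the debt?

Monthly rate r = 27.3%/12 = 2.275% = 0.02275.
At £225.00/mo: n = ⌈−ln(1 − rB₀/P)/ln(1+r)⌉ = 55 payments (last £69.49); total interest = total paid − £6,975.00 = £5,244.49.
At £235.00/mo: 50 payments (last £234.10); total interest £4,774.10.
Interest saved = £5,244.49 − £4,774.10 = £470.39.

£470.39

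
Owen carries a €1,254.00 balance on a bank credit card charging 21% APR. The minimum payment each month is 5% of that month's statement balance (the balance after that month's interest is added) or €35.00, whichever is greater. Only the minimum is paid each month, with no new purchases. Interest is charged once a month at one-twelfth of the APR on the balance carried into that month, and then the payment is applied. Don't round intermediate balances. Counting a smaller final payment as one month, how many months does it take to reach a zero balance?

Monthly rate r = 21%/12 = 1.75% = 0.0175.
While 5% of the post-interest balance exceeds €35.00, each month B ← (B·(1+r))·(1 − 0.05), i.e. B shrinks by the factor (1+r)·0.95 = 0.96663.
This holds for months 1–18. Entering month 19 the balance is €680.68; 5% of the post-interest balance is now below €35.00, so the flat €35.00 minimum applies from here.
From month 19 a fixed €35.00 at rate r clears €680.68 in 24 more payments. Total: 18 + 24 = 42 months.

42 months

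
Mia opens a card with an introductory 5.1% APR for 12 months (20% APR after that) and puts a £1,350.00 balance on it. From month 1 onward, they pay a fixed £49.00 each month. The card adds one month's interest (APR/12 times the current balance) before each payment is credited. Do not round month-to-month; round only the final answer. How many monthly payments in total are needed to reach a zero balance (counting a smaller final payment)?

Promo months 1–12 at r₀ = 5.1%/12 = 0.00425; months 13+ at r₁ = 20%/12 = 0.0166667.
After month 12: iterate B ← B·(1+r₀) − £49.00 for 12 months → £818.54.
Then at r₁ with £49.00/mo: n₂ = −ln(1 − r₁·B/P)/ln(1+r₁) ≈ 19.74 → 20 more payments.

32 months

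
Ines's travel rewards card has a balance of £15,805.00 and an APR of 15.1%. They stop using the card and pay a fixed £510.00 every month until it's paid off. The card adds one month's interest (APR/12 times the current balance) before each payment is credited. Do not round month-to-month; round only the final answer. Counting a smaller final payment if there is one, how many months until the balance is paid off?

Monthly rate r = 15.1%/12 = 1.25833% = 0.0125833.
Recurrence: B ← B·(1+r) − £510.00.
Month 1: interest £198.88; balance after payment £15,493.88.
Month 2: interest £194.96; balance after payment £15,178.84.
Closed form: n = −ln(1 − rB₀/P)/ln(1+r) = −ln(0.61004)/ln(1.01258) ≈ 39.523, so the balance reaches zero during payment 40.

40 months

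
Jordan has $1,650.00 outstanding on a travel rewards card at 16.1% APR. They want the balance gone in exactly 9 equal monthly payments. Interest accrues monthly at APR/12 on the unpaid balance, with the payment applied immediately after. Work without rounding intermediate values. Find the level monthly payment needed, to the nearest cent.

Monthly rate r = 16.1%/12 = 1.34167% = 0.0134167.
Level-payment amortization: P = B₀·r / (1 − (1+r)^(−n)) = 1650.00·0.0134167 / (1 − 1.01342^(−9)).
Denominator 1 − (1+r)^(−9) = 0.113032681.
P = 22.1375 / 0.113032681 ≈ 195.85.

$195.85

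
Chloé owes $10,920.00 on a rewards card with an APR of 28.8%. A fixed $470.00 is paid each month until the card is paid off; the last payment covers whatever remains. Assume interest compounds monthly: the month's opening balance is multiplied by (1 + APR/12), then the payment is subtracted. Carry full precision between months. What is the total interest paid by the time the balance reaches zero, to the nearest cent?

Monthly rate r = 28.8%/12 = 2.4% = 0.024.
Payoff takes n = ⌈−ln(1 − rB₀/P)/ln(1+r)⌉ = ⌈34.389⌉ = 35 payments; the last is $183.99.
Total paid = 34·$470.00 + $183.99 = $16,163.99.
Total interest = total paid − principal = $16,163.99 − $10,920.00 = $5,243.99.

$5,243.99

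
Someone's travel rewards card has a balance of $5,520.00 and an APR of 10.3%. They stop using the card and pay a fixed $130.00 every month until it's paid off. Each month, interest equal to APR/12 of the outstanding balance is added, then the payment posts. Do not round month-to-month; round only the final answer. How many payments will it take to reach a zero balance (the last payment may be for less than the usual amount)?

54 months

Monthly rate r = 10.3%/12 = 0.858333% = 0.00858333.
Recurrence: B ← B·(1+r) − $130.00.
Month 1: interest $47.38; balance after payment $5,437.38.
Month 2: interest $46.67; balance after payment $5,354.05.
Closed form: n = −ln(1 − rB₀/P)/ln(1+r) = −ln(0.63554)/ln(1.00858) ≈ 53.036, so the balance reaches zero during payment 54.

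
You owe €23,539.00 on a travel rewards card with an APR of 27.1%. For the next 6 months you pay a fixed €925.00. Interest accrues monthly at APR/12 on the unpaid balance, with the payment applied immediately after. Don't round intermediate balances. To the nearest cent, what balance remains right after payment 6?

Monthly rate r = 27.1%/12 = 2.25833% = 0.0225833.
Each month: B ← B·(1+r) − €925.00.
Month 1: interest €531.59; balance after payment €23,145.59.
Month 2: interest €522.70; balance after payment €22,743.29.
Month 3: interest €513.62; balance after payment €22,331.91.
Month 4: interest €504.33; balance after payment €21,911.24.
Month 5: interest €494.83; balance after payment €21,481.07.
Month 6: interest €485.11; balance after payment €21,041.19.

€21,041.19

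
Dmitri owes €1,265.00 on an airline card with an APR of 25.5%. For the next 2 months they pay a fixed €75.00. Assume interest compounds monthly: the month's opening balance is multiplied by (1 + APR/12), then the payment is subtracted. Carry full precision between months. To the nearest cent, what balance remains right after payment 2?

€1,167.74

Monthly rate r = 25.5%/12 = 2.125% = 0.02125.
Each month: B ← B·(1+r) − €75.00.
Month 1: interest €26.88; balance after payment €1,216.88.
Month 2: interest €25.86; balance after payment €1,167.74.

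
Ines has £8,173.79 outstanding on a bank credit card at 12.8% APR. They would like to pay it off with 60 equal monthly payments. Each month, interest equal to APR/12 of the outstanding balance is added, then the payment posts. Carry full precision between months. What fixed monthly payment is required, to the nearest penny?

Monthly rate r = 12.8%/12 = 1.06667% = 0.0106667.
Level-payment amortization: P = B₀·r / (1 − (1+r)^(−n)) = 8173.79·0.0106667 / (1 − 1.01067^(−60)).
Denominator 1 − (1+r)^(−60) = 0.470917416.
P = 87.1871 / 0.470917416 ≈ 185.14.

£185.14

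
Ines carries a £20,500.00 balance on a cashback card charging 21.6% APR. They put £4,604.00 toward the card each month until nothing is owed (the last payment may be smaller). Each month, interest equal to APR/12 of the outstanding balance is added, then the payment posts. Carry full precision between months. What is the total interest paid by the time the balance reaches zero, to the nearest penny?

£1,068.85

Monthly rate r = 21.6%/12 = 1.8% = 0.018.
Payoff takes n = ⌈−ln(1 − rB₀/P)/ln(1+r)⌉ = ⌈4.683⌉ = 5 payments; the last is £3,152.85.
Total paid = 4·£4,604.00 + £3,152.85 = £21,568.85.
Total interest = total paid − principal = £21,568.85 − £20,500.00 = £1,068.85.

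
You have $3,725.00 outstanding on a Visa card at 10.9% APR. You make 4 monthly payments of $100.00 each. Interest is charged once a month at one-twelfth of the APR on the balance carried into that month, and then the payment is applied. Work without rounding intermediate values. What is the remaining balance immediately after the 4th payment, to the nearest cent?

$3,456.71

Monthly rate r = 10.9%/12 = 0.908333% = 0.00908333.
Each month: B ← B·(1+r) − $100.00.
Month 1: interest $33.84; balance after payment $3,658.84.
Month 2: interest $33.23; balance after payment $3,592.07.
Month 3: interest $32.63; balance after payment $3,524.70.
Month 4: interest $32.02; balance after payment $3,456.71.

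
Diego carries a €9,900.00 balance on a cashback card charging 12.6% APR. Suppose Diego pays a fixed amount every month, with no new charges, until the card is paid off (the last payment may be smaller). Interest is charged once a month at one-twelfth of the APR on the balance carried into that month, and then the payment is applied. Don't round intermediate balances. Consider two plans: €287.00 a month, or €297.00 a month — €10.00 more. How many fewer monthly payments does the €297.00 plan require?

Monthly rate r = 12.6%/12 = 1.05% = 0.0105.
At €287.00/mo: n = ⌈−ln(1 − rB₀/P)/ln(1+r)⌉ = 44 payments (last €15.93); total interest = total paid − €9,900.00 = €2,456.93.
At €297.00/mo: 42 payments (last €72.15); total interest €2,349.15.
Payments saved = 44 − 42 = 2.

2 fewer payments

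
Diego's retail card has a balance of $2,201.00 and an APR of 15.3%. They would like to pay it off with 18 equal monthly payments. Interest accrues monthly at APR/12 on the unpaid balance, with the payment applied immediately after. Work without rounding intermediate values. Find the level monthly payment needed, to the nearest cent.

Monthly rate r = 15.3%/12 = 1.275% = 0.01275.
Level-payment amortization: P = B₀·r / (1 − (1+r)^(−n)) = 2201.00·0.01275 / (1 − 1.01275^(−18)).
Denominator 1 − (1+r)^(−18) = 0.203914953.
P = 28.0628 / 0.203914953 ≈ 137.62.

$137.62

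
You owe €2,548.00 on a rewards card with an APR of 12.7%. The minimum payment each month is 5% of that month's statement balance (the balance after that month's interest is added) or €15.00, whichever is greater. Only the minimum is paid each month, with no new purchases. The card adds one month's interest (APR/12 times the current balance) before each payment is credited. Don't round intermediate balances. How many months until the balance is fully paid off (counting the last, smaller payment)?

Monthly rate r = 12.7%/12 = 1.05833% = 0.0105833.
While 5% of the post-interest balance exceeds €15.00, each month B ← (B·(1+r))·(1 − 0.05), i.e. B shrinks by the factor (1+r)·0.95 = 0.96005.
This holds for months 1–53. Entering month 54 the balance is €293.68; 5% of the post-interest balance is now below €15.00, so the flat €15.00 minimum applies from here.
From month 54 a fixed €15.00 at rate r clears €293.68 in 23 more payments. Total: 53 + 23 = 76 months.

76 months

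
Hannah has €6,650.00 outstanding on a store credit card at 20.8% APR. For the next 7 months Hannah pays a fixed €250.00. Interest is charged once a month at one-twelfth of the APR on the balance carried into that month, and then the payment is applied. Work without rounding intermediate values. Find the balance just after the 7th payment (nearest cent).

€5,656.38

Monthly rate r = 20.8%/12 = 1.73333% = 0.0173333.
Each month: B ← B·(1+r) − €250.00.
Month 1: interest €115.27; balance after payment €6,515.27.
Month 2: interest €112.93; balance after payment €6,378.20.
Month 3: interest €110.56; balance after payment €6,238.75.
Month 4: interest €108.14; balance after payment €6,096.89.
Month 5: interest €105.68; balance after payment €5,952.57.
Month 6: interest €103.18; balance after payment €5,805.75.
Month 7: interest €100.63; balance after payment €5,656.38.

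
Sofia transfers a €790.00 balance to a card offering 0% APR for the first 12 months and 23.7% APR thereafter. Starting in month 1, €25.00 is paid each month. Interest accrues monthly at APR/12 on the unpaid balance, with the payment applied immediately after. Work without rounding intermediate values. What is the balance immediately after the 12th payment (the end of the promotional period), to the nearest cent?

€490.00

Promo months 1–12 at r₀ = 0%/12 = 0; months 13+ at r₁ = 23.7%/12 = 0.01975.
After month 12 (no interest yet): B = €790.00 − 12·€25.00 = €490.00.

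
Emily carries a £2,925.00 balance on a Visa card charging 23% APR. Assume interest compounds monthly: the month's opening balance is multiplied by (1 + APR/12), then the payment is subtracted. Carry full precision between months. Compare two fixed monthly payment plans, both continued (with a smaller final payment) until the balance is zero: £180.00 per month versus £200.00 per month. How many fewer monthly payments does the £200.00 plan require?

Monthly rate r = 23%/12 = 1.91667% = 0.0191667.
At £180.00/mo: n = ⌈−ln(1 − rB₀/P)/ln(1+r)⌉ = 20 payments (last £118.51); total interest = total paid − £2,925.00 = £613.51.
At £200.00/mo: 18 payments (last £65.61); total interest £540.61.
Payments saved = 20 − 18 = 2.

2 fewer payments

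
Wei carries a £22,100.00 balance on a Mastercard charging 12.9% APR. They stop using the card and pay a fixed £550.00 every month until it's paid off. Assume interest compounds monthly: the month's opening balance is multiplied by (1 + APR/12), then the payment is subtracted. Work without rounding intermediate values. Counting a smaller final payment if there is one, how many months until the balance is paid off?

53 months

Monthly rate r = 12.9%/12 = 1.075% = 0.01075.
Recurrence: B ← B·(1+r) − £550.00.
Month 1: interest £237.58; balance after payment £21,787.58.
Month 2: interest £234.22; balance after payment £21,471.79.
Closed form: n = −ln(1 − rB₀/P)/ln(1+r) = −ln(0.56805)/ln(1.01075) ≈ 52.892, so the balance reaches zero during payment 53.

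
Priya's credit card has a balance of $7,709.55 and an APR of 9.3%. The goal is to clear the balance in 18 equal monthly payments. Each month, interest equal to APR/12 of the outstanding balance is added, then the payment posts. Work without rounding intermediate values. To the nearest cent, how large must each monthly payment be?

$460.53

Monthly rate r = 9.3%/12 = 0.775% = 0.00775.
Level-payment amortization: P = B₀·r / (1 − (1+r)^(−n)) = 7709.55·0.00775 / (1 − 1.00775^(−18)).
Denominator 1 − (1+r)^(−18) = 0.129739089.
P = 59.749 / 0.129739089 ≈ 460.53.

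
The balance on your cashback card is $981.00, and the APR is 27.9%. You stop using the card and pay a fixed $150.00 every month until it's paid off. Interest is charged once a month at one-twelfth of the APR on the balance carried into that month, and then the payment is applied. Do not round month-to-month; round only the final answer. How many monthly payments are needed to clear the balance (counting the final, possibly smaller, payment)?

8 payments

Monthly rate r = 27.9%/12 = 2.325% = 0.02325.
Recurrence: B ← B·(1+r) − $150.00.
Month 1: interest $22.81; balance after payment $853.81.
Month 2: interest $19.85; balance after payment $723.66.
Closed form: n = −ln(1 − rB₀/P)/ln(1+r) = −ln(0.84794)/ln(1.02325) ≈ 7.176, so the balance reaches zero during payment 8.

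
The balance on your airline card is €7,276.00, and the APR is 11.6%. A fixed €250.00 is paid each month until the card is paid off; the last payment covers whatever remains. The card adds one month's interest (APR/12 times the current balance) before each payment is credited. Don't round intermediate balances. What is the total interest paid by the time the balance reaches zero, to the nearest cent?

Monthly rate r = 11.6%/12 = 0.966667% = 0.00966667.
Payoff takes n = ⌈−ln(1 − rB₀/P)/ln(1+r)⌉ = ⌈34.341⌉ = 35 payments; the last is €85.42.
Total paid = 34·€250.00 + €85.42 = €8,585.42.
Total interest = total paid − principal = €8,585.42 − €7,276.00 = €1,309.42.

€1,309.42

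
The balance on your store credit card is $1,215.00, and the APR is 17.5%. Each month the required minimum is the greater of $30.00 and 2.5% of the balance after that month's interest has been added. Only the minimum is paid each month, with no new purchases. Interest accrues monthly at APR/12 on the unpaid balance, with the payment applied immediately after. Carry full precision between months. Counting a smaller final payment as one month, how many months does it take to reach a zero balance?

Monthly rate r = 17.5%/12 = 1.45833% = 0.0145833.
While 2.5% of the post-interest balance exceeds $30.00, each month B ← (B·(1+r))·(1 − 0.025), i.e. B shrinks by the factor (1+r)·0.975 = 0.98922.
This holds for months 1–3. Entering month 4 the balance is $1,176.12; 2.5% of the post-interest balance is now below $30.00, so the flat $30.00 minimum applies from here.
From month 4 a fixed $30.00 at rate r clears $1,176.12 in 59 more payments. Total: 3 + 59 = 62 months.

62 months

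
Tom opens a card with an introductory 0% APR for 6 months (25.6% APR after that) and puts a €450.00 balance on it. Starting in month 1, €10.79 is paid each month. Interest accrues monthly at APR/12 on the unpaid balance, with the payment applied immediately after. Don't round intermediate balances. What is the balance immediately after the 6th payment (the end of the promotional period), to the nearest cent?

Promo months 1–6 at r₀ = 0%/12 = 0; months 7+ at r₁ = 25.6%/12 = 0.0213333.
After month 6 (no interest yet): B = €450.00 − 6·€10.79 = €385.26.

€385.26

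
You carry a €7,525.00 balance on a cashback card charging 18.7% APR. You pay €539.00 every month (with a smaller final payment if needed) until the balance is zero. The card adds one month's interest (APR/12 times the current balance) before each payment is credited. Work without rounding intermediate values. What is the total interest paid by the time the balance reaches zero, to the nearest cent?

€1,027.22

Monthly rate r = 18.7%/12 = 1.55833% = 0.0155833.
Payoff takes n = ⌈−ln(1 − rB₀/P)/ln(1+r)⌉ = ⌈15.866⌉ = 16 payments; the last is €467.22.
Total paid = 15·€539.00 + €467.22 = €8,552.22.
Total interest = total paid − principal = €8,552.22 − €7,525.00 = €1,027.22.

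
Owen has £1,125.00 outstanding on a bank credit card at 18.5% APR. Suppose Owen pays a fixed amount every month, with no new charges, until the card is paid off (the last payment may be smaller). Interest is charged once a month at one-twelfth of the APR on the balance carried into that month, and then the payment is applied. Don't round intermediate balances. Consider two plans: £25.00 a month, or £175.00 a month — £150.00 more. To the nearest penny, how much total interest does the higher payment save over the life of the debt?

Monthly rate r = 18.5%/12 = 1.54167% = 0.0154167.
At £25.00/mo: n = ⌈−ln(1 − rB₀/P)/ln(1+r)⌉ = 78 payments (last £8.75); total interest = total paid − £1,125.00 = £808.75.
At £175.00/mo: 7 payments (last £144.03); total interest £69.03.
Interest saved = £808.75 − £69.03 = £739.72.

£739.72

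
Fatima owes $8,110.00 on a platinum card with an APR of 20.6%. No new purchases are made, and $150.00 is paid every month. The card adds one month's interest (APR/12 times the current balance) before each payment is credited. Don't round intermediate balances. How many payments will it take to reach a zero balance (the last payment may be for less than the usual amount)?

Monthly rate r = 20.6%/12 = 1.71667% = 0.0171667.
Recurrence: B ← B·(1+r) − $150.00.
Month 1: interest $139.22; balance after payment $8,099.22.
Month 2: interest $139.04; balance after payment $8,088.26.
Closed form: n = −ln(1 − rB₀/P)/ln(1+r) = −ln(0.071856)/ln(1.01717) ≈ 154.697, so the balance reaches zero during payment 155.

155 payments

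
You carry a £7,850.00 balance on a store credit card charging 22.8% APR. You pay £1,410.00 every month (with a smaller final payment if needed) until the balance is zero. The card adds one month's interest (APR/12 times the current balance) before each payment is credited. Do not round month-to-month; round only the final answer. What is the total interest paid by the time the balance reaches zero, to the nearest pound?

Monthly rate r = 22.8%/12 = 1.9% = 0.019.
Payoff takes n = ⌈−ln(1 − rB₀/P)/ln(1+r)⌉ = ⌈5.940⌉ = 6 payments; the last is £1,326.32.
Total paid = 5·£1,410.00 + £1,326.32 = £8,376.32.
Total interest = total paid − principal = £8,376.32 − £7,850.00 = £526.32.

£526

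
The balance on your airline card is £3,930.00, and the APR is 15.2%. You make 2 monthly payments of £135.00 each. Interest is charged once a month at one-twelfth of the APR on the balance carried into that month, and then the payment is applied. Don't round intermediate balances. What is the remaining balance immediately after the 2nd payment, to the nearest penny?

£3,758.48

Monthly rate r = 15.2%/12 = 1.26667% = 0.0126667.
Each month: B ← B·(1+r) − £135.00.
Month 1: interest £49.78; balance after payment £3,844.78.
Month 2: interest £48.70; balance after payment £3,758.48.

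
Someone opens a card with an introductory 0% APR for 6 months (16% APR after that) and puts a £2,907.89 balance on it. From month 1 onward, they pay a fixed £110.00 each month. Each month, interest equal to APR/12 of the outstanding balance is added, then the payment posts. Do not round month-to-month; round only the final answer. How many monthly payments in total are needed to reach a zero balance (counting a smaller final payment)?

Promo months 1–6 at r₀ = 0%/12 = 0; months 7+ at r₁ = 16%/12 = 0.0133333.
After month 6 (no interest yet): B = £2,907.89 − 6·£110.00 = £2,247.89.
Then at r₁ with £110.00/mo: n₂ = −ln(1 − r₁·B/P)/ln(1+r₁) ≈ 24.02 → 25 more payments.

31 months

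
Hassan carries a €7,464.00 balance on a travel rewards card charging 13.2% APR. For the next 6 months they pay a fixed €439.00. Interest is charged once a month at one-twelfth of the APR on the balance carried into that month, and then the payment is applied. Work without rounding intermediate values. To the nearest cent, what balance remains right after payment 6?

Monthly rate r = 13.2%/12 = 1.1% = 0.011.
Each month: B ← B·(1+r) − €439.00.
Month 1: interest €82.10; balance after payment €7,107.10.
Month 2: interest €78.18; balance after payment €6,746.28.
Month 3: interest €74.21; balance after payment €6,381.49.
Month 4: interest €70.20; balance after payment €6,012.69.
Month 5: interest €66.14; balance after payment €5,639.83.
Month 6: interest €62.04; balance after payment €5,262.87.

€5,262.87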